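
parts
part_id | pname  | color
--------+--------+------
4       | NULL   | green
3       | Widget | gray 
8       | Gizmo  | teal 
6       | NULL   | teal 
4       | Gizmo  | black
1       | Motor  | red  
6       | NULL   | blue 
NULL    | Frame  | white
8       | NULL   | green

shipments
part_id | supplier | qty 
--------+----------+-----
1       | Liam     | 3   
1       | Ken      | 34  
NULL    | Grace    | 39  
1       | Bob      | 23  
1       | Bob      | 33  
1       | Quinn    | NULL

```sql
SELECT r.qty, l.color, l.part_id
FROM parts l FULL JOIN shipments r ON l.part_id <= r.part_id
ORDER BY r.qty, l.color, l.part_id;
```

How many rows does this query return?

FULL OUTER JOIN keeps every row from both sides; unmatched rows get NULL for the other side's columns.
Matching on l.part_id <= r.part_id. A NULL in a compared column never satisfies the condition.
- l[0] part_id=4 → no match; kept with NULLs on the r side.
- l[1] part_id=3 → no match; kept with NULLs on the r side.
- l[2] part_id=8 → no match; kept with NULLs on the r side.
- l[3] part_id=6 → no match; kept with NULLs on the r side.
- l[4] part_id=4 → no match; kept with NULLs on the r side.
- l[5] part_id=1 → 5 match(es) in r → 5 row(s).
- l[6] part_id=6 → no match; kept with NULLs on the r side.
- l[7] part_id=NULL → no match; kept with NULLs on the r side.
- l[8] part_id=8 → no match; kept with NULLs on the r side.
- 1 row(s) from r found no l partner → padded with NULL.
Total: 5 matched + 9 padded = 14 rows.

14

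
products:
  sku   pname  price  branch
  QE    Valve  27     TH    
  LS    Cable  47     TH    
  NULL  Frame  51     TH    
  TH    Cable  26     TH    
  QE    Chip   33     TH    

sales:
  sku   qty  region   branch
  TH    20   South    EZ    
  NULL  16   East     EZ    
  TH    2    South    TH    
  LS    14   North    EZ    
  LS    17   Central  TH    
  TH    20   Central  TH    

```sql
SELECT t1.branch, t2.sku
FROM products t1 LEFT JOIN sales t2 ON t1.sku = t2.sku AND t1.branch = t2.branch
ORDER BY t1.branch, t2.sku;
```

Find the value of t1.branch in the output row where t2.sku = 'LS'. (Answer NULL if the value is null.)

TH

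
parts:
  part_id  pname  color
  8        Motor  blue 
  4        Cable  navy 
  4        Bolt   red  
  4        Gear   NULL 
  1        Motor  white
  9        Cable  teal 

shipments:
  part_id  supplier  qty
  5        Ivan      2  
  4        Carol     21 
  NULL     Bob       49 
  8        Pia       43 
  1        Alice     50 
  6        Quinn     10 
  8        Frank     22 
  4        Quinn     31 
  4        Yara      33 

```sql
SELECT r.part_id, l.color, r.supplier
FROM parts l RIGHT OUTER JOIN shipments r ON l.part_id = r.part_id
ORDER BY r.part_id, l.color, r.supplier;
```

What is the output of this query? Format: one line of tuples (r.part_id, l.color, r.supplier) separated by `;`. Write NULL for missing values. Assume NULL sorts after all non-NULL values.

(1, white, Alice); (4, navy, Carol); (4, navy, Quinn); (4, navy, Yara); (4, red, Carol); (4, red, Quinn); (4, red, Yara); (4, NULL, Carol); (4, NULL, Quinn); (4, NULL, Yara); (5, NULL, Ivan); (6, NULL, Quinn); (8, blue, Frank); (8, blue, Pia); (NULL, NULL, Bob)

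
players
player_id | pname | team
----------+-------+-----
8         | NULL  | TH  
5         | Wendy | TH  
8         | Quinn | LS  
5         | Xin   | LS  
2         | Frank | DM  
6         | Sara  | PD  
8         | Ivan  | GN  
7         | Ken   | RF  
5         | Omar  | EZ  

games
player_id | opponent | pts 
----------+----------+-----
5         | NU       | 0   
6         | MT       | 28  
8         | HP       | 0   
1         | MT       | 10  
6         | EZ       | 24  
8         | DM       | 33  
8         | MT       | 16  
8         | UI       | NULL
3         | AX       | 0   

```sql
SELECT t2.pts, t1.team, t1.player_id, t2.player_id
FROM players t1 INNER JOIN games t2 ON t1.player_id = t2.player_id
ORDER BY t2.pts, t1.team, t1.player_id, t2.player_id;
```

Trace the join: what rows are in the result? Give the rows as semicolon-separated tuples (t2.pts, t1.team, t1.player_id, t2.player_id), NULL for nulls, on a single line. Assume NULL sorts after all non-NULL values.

(0, EZ, 5, 5); (0, GN, 8, 8); (0, LS, 5, 5); (0, LS, 8, 8); (0, TH, 5, 5); (0, TH, 8, 8); (16, GN, 8, 8); (16, LS, 8, 8); (16, TH, 8, 8); (24, PD, 6, 6); (28, PD, 6, 6); (33, GN, 8, 8); (33, LS, 8, 8); (33, TH, 8, 8); (NULL, GN, 8, 8); (NULL, LS, 8, 8); (NULL, TH, 8, 8)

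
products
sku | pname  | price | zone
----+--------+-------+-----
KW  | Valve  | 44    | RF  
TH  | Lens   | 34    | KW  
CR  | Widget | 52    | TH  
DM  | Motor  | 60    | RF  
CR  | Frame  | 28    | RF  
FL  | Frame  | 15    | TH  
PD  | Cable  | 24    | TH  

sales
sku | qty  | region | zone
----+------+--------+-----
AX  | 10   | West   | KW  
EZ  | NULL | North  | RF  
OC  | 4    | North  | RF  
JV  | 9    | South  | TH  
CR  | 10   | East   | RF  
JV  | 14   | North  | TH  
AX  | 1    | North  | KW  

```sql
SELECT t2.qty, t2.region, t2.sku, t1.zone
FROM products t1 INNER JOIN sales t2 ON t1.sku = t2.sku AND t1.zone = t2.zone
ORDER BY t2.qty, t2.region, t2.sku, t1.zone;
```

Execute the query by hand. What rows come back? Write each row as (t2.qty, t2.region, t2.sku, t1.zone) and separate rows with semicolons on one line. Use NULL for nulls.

(10, East, CR, RF)

INNER JOIN keeps only pairs where the ON condition holds.
Matching on t1.sku = t2.sku AND t1.zone = t2.zone.
Matched pairs: 1.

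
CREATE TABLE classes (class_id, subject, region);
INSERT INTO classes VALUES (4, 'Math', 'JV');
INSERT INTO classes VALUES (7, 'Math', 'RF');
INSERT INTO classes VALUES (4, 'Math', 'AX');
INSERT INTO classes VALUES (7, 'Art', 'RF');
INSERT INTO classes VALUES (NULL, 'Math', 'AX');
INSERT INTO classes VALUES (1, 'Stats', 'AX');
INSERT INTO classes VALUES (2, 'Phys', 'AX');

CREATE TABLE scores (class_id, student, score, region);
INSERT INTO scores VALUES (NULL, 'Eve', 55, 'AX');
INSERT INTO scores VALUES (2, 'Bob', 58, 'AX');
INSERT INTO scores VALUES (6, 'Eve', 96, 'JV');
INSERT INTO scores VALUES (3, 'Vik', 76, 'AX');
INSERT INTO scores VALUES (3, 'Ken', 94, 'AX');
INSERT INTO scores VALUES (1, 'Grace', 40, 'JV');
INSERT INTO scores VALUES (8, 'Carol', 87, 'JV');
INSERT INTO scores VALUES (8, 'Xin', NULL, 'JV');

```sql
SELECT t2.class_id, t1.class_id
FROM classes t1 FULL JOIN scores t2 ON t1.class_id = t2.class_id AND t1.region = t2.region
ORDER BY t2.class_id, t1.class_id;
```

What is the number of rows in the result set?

14

FULL OUTER JOIN keeps every row from both sides; unmatched rows get NULL for the other side's columns.
Matching on t1.class_id = t2.class_id AND t1.region = t2.region. A NULL in a compared column never satisfies the condition.
Matched pairs: 1; unmatched t1 rows kept: 6; unmatched t2 rows kept: 7.
Total: 1 matched + 13 padded = 14 rows.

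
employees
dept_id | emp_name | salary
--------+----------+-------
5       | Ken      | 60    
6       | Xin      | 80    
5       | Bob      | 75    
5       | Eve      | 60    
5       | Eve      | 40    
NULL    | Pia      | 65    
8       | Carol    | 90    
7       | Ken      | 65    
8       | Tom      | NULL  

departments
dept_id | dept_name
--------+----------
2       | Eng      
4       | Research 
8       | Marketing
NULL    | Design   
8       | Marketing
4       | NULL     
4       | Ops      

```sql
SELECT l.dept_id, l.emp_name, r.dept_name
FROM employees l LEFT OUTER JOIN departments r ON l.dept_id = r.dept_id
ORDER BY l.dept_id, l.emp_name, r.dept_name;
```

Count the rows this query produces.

11

LEFT JOIN keeps every row from `employees`; unmatched rows get NULL for `departments`'s columns.
Matching on l.dept_id = r.dept_id. A NULL in a compared column never satisfies the condition.
Matched pairs: 4; unmatched l rows kept: 7.
Total: 4 matched + 7 padded = 11 rows.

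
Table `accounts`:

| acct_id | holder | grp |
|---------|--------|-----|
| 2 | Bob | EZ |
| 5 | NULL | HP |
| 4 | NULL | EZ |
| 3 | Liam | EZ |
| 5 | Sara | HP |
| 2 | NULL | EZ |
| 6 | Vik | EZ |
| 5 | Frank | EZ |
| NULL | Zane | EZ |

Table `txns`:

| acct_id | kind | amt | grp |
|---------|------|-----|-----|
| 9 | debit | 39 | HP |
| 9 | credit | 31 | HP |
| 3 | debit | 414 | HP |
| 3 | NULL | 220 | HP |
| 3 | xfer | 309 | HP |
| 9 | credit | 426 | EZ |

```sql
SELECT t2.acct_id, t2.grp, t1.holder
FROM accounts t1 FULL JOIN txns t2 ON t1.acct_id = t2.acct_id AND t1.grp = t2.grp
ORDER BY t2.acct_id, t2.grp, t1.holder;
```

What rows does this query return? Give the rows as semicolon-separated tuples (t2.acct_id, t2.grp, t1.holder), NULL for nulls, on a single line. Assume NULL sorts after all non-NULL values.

FULL OUTER JOIN keeps every row from both sides; unmatched rows get NULL for the other side's columns.
Matching on t1.acct_id = t2.acct_id AND t1.grp = t2.grp. A NULL in a compared column never satisfies the condition.
- t1 row (acct_id=2, grp=EZ): no match → kept, t2 columns NULL.
- t1 row (acct_id=5, grp=HP): no match → kept, t2 columns NULL.
- t1 row (acct_id=4, grp=EZ): no match → kept, t2 columns NULL.
- t1 row (acct_id=3, grp=EZ): no match → kept, t2 columns NULL.
- t1 row (acct_id=5, grp=HP): no match → kept, t2 columns NULL.
- t1 row (acct_id=2, grp=EZ): no match → kept, t2 columns NULL.
- t1 row (acct_id=6, grp=EZ): no match → kept, t2 columns NULL.
- t1 row (acct_id=5, grp=EZ): no match → kept, t2 columns NULL.
- t1 row (acct_id=NULL, grp=EZ): no match → kept, t2 columns NULL.
- plus 6 unmatched t2 row(s), each kept with NULL t1 columns.

(3, HP, NULL); (3, HP, NULL); (3, HP, NULL); (9, EZ, NULL); (9, HP, NULL); (9, HP, NULL); (NULL, NULL, Bob); (NULL, NULL, Frank); (NULL, NULL, Liam); (NULL, NULL, Sara); (NULL, NULL, Vik); (NULL, NULL, Zane); (NULL, NULL, NULL); (NULL, NULL, NULL); (NULL, NULL, NULL)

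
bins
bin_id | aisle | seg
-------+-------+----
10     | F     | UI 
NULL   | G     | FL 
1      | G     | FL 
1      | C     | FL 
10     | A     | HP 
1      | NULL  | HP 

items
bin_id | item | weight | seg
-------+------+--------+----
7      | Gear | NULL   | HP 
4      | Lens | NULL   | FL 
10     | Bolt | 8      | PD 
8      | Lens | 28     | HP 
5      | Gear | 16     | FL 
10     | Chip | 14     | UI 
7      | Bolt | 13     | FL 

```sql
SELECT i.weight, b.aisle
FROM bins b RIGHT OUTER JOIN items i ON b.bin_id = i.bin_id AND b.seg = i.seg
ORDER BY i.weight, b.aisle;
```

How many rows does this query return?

7

RIGHT JOIN keeps every row from `items`; unmatched rows get NULL for `bins`'s columns.
Matching on b.bin_id = i.bin_id AND b.seg = i.seg. A NULL in a compared column never satisfies the condition.
- b (bin_id=10, seg=UI) pairs with 1 row(s) of i.
- b (bin_id=NULL, seg=FL) has no partner in i.
- b (bin_id=1, seg=FL) has no partner in i.
- b (bin_id=1, seg=FL) has no partner in i.
- b (bin_id=10, seg=HP) has no partner in i.
- b (bin_id=1, seg=HP) has no partner in i.
- 6 row(s) from i found no b partner → padded with NULL.
Total: 1 matched + 6 padded = 7 rows.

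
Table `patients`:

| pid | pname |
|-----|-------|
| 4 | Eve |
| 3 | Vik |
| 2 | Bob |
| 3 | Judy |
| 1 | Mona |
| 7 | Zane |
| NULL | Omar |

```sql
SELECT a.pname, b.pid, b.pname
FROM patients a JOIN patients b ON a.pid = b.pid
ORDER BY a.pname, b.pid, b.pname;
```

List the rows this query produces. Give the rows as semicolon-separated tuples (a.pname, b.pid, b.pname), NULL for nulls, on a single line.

INNER JOIN keeps only pairs where the ON condition holds.
Matching on a.pid = b.pid. A NULL in a compared column never satisfies the condition.
- a row (pid=4): matches 1 b row(s) → 1 output row(s).
- a row (pid=3): matches 2 b row(s) → 2 output row(s).
- a row (pid=2): matches 1 b row(s) → 1 output row(s).
- a row (pid=3): matches 2 b row(s) → 2 output row(s).
- a row (pid=1): matches 1 b row(s) → 1 output row(s).
- a row (pid=7): matches 1 b row(s) → 1 output row(s).
- a row (pid=NULL): no match → dropped.
After projecting and ordering:
a.pname | b.pid | b.pname
Bob | 2 | Bob
Eve | 4 | Eve
Judy | 3 | Judy
Judy | 3 | Vik
Mona | 1 | Mona
Vik | 3 | Judy
Vik | 3 | Vik
Zane | 7 | Zane

(Bob, 2, Bob); (Eve, 4, Eve); (Judy, 3, Judy); (Judy, 3, Vik); (Mona, 1, Mona); (Vik, 3, Judy); (Vik, 3, Vik); (Zane, 7, Zane)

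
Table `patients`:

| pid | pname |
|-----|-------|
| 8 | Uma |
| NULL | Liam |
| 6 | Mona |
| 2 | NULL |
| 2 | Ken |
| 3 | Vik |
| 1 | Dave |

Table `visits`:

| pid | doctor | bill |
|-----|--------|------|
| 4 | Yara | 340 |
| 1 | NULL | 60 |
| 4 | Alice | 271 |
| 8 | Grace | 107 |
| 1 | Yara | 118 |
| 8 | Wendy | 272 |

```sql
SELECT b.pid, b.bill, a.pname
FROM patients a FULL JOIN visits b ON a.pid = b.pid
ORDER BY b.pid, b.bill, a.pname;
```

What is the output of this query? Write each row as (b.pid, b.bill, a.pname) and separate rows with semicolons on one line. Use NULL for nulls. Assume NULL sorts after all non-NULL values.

FULL OUTER JOIN keeps every row from both sides; unmatched rows get NULL for the other side's columns.
Matching on a.pid = b.pid. A NULL in a compared column never satisfies the condition.
- a row (pid=8): matches 2 b row(s) → 2 output row(s).
- a row (pid=NULL): no match → kept, b columns NULL.
- a row (pid=6): no match → kept, b columns NULL.
- a row (pid=2): no match → kept, b columns NULL.
- a row (pid=2): no match → kept, b columns NULL.
- a row (pid=3): no match → kept, b columns NULL.
- a row (pid=1): matches 2 b row(s) → 2 output row(s).
- 2 b row(s) had no a match → kept, a columns NULL.

(1, 60, Dave); (1, 118, Dave); (4, 271, NULL); (4, 340, NULL); (8, 107, Uma); (8, 272, Uma); (NULL, NULL, Ken); (NULL, NULL, Liam); (NULL, NULL, Mona); (NULL, NULL, Vik); (NULL, NULL, NULL)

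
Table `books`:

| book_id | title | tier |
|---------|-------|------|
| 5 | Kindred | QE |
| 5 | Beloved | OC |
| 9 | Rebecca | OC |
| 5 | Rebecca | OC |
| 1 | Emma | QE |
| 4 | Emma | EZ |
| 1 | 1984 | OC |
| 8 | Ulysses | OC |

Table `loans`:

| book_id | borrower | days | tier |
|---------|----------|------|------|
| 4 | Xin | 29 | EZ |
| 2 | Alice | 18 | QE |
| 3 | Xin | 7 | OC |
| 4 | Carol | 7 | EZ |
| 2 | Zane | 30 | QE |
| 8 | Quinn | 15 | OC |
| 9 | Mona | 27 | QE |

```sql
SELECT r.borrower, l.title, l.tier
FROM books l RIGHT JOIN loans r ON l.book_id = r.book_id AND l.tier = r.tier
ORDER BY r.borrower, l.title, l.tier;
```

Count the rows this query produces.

7

RIGHT JOIN keeps every row from `loans`; unmatched rows get NULL for `books`'s columns.
Matching on l.book_id = r.book_id AND l.tier = r.tier.
Matched pairs: 3; unmatched r rows kept: 4.
Total: 3 matched + 4 padded = 7 rows.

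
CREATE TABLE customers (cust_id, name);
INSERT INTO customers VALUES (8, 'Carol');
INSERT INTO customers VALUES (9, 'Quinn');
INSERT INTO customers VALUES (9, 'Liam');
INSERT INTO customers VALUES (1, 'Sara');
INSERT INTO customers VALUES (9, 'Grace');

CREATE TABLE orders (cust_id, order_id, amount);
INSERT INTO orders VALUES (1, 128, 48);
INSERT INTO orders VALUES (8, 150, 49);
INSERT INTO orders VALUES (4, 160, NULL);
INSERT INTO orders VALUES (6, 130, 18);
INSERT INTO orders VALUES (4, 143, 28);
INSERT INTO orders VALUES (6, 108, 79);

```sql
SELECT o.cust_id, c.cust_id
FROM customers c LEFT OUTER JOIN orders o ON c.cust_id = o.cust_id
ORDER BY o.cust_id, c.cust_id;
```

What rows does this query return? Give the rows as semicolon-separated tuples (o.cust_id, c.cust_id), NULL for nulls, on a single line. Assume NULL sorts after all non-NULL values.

LEFT JOIN keeps every row from `customers`; unmatched rows get NULL for `orders`'s columns.
Matching on c.cust_id = o.cust_id.
Matched pairs: 2; unmatched c rows kept: 3.

(1, 1); (8, 8); (NULL, 9); (NULL, 9); (NULL, 9)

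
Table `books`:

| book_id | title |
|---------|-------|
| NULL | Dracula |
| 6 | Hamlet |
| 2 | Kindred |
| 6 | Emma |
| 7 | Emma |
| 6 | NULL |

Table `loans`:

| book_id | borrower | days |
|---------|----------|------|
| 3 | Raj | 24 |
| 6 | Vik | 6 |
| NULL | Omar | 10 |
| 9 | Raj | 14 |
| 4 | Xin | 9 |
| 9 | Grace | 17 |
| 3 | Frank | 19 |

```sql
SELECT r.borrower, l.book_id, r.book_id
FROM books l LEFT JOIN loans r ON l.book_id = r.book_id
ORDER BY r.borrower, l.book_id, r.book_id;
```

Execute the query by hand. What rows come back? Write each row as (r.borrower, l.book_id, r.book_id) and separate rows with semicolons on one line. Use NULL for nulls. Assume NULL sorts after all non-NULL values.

(Vik, 6, 6); (Vik, 6, 6); (Vik, 6, 6); (NULL, 2, NULL); (NULL, 7, NULL); (NULL, NULL, NULL)

LEFT JOIN keeps every row from `books`; unmatched rows get NULL for `loans`'s columns.
Matching on l.book_id = r.book_id. A NULL in a compared column never satisfies the condition.
Matched pairs: 3; unmatched l rows kept: 3.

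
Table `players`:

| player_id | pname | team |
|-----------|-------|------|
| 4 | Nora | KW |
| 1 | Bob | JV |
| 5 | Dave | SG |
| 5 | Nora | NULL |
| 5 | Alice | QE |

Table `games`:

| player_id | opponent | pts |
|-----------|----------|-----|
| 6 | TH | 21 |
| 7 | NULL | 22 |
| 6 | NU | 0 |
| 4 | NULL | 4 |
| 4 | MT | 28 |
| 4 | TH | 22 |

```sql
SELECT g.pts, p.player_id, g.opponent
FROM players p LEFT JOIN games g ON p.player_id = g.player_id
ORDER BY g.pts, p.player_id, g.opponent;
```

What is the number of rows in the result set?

7

LEFT JOIN keeps every row from `players`; unmatched rows get NULL for `games`'s columns.
Matching on p.player_id = g.player_id.
- player_id=4: 3 matching g row(s), so 3 row(s) emitted.
- player_id=1: no g row matches, row kept with g columns NULL.
- player_id=5: no g row matches, row kept with g columns NULL.
- player_id=5: no g row matches, row kept with g columns NULL.
- player_id=5: no g row matches, row kept with g columns NULL.
Total: 3 matched + 4 padded = 7 rows.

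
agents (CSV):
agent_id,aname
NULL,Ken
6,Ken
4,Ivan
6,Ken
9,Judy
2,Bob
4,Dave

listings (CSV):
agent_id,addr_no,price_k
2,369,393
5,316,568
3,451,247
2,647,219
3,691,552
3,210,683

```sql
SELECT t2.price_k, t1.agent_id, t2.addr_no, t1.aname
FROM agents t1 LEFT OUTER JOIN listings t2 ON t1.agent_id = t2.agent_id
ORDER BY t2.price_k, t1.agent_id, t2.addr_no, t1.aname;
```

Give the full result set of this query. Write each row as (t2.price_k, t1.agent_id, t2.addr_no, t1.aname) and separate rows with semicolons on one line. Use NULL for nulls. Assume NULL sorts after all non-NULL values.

(219, 2, 647, Bob); (393, 2, 369, Bob); (NULL, 4, NULL, Dave); (NULL, 4, NULL, Ivan); (NULL, 6, NULL, Ken); (NULL, 6, NULL, Ken); (NULL, 9, NULL, Judy); (NULL, NULL, NULL, Ken)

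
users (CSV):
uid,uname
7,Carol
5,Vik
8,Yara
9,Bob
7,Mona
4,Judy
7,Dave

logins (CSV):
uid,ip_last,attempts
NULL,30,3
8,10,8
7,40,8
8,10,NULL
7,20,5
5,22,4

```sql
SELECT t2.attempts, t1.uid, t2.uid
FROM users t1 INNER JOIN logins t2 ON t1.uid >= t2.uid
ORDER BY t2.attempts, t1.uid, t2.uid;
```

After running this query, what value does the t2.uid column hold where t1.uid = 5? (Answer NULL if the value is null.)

5

INNER JOIN keeps only pairs where the ON condition holds.
Matching on t1.uid >= t2.uid. A NULL in a compared column never satisfies the condition.
- t1[0] uid=7 → 3 match(es) in t2 → 3 row(s).
- t1[1] uid=5 → 1 match(es) in t2 → 1 row(s).
- t1[2] uid=8 → 5 match(es) in t2 → 5 row(s).
- t1[3] uid=9 → 5 match(es) in t2 → 5 row(s).
- t1[4] uid=7 → 3 match(es) in t2 → 3 row(s).
- t1[5] uid=4 → no match; dropped.
- t1[6] uid=7 → 3 match(es) in t2 → 3 row(s).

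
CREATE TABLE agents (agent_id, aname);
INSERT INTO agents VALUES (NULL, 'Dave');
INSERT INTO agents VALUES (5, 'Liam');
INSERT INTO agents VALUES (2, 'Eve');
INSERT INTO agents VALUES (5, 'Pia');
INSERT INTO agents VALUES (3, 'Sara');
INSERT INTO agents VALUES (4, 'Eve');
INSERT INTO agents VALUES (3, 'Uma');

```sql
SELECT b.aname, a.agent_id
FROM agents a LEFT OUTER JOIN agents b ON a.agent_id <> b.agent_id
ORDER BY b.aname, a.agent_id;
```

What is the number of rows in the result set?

LEFT JOIN keeps every row from `agents a`; unmatched rows get NULL for `agents b`'s columns.
Matching on a.agent_id <> b.agent_id. A NULL in a compared column never satisfies the condition.
- a[0] agent_id=NULL → no match; kept with NULLs on the b side.
- a[1] agent_id=5 → 4 match(es) in b → 4 row(s).
- a[2] agent_id=2 → 5 match(es) in b → 5 row(s).
- a[3] agent_id=5 → 4 match(es) in b → 4 row(s).
- a[4] agent_id=3 → 4 match(es) in b → 4 row(s).
- a[5] agent_id=4 → 5 match(es) in b → 5 row(s).
- a[6] agent_id=3 → 4 match(es) in b → 4 row(s).
Total: 26 matched + 1 padded = 27 rows.

27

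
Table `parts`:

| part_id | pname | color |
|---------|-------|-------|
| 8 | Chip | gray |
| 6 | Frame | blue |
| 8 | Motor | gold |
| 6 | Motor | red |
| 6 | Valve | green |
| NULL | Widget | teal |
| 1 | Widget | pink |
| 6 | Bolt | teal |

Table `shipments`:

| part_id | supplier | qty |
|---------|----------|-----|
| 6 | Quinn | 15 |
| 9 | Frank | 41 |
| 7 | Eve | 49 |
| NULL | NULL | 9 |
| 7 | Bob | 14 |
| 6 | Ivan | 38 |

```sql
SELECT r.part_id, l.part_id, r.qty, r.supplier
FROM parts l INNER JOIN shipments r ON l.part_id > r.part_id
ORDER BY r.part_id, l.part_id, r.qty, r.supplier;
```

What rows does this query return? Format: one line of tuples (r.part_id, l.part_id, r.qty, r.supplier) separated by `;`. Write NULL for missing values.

(6, 8, 15, Quinn); (6, 8, 15, Quinn); (6, 8, 38, Ivan); (6, 8, 38, Ivan); (7, 8, 14, Bob); (7, 8, 14, Bob); (7, 8, 49, Eve); (7, 8, 49, Eve)

INNER JOIN keeps only pairs where the ON condition holds.
Matching on l.part_id > r.part_id. A NULL in a compared column never satisfies the condition.
- l row (part_id=8): matches 4 r row(s) → 4 output row(s).
- l row (part_id=6): no match → dropped.
- l row (part_id=8): matches 4 r row(s) → 4 output row(s).
- l row (part_id=6): no match → dropped.
- l row (part_id=6): no match → dropped.
- l row (part_id=NULL): no match → dropped.
- l row (part_id=1): no match → dropped.
- l row (part_id=6): no match → dropped.
After projecting and ordering:
r.part_id | l.part_id | r.qty | r.supplier
6 | 8 | 15 | Quinn
6 | 8 | 15 | Quinn
6 | 8 | 38 | Ivan
6 | 8 | 38 | Ivan
7 | 8 | 14 | Bob
7 | 8 | 14 | Bob
7 | 8 | 49 | Eve
7 | 8 | 49 | Eve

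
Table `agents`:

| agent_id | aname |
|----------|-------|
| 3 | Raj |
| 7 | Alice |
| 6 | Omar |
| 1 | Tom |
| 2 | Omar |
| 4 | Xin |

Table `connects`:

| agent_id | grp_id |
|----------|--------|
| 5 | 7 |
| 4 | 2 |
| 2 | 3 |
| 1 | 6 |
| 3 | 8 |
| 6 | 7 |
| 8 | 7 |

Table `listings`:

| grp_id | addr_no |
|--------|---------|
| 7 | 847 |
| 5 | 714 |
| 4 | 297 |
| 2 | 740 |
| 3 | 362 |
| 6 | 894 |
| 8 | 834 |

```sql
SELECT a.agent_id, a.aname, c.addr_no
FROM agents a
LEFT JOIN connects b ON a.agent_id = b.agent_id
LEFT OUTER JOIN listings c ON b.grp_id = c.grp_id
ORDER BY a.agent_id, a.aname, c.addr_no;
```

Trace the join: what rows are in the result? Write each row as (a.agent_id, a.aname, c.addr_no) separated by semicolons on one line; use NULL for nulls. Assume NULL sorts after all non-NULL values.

(1, Tom, 894); (2, Omar, 362); (3, Raj, 834); (4, Xin, 740); (6, Omar, 847); (7, Alice, NULL)

Joins associate left-to-right: agents LEFT JOIN connects on agent_id gives 6 intermediate row(s).
Then LEFT JOIN `listings c` on grp_id: each of those 6 rows is kept; rows whose b.grp_id has no match in c get NULL for c's columns.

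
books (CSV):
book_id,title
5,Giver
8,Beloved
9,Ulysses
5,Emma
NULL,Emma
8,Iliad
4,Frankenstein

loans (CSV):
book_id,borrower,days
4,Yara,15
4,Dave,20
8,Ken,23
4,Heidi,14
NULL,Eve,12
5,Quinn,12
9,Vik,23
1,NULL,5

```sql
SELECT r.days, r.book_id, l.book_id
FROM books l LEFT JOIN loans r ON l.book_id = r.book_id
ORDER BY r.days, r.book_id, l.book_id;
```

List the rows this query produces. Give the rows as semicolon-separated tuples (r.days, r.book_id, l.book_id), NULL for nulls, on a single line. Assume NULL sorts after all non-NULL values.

LEFT JOIN keeps every row from `books`; unmatched rows get NULL for `loans`'s columns.
Matching on l.book_id = r.book_id. A NULL in a compared column never satisfies the condition.
Matched pairs: 8; unmatched l rows kept: 1.

(12, 5, 5); (12, 5, 5); (14, 4, 4); (15, 4, 4); (20, 4, 4); (23, 8, 8); (23, 8, 8); (23, 9, 9); (NULL, NULL, NULL)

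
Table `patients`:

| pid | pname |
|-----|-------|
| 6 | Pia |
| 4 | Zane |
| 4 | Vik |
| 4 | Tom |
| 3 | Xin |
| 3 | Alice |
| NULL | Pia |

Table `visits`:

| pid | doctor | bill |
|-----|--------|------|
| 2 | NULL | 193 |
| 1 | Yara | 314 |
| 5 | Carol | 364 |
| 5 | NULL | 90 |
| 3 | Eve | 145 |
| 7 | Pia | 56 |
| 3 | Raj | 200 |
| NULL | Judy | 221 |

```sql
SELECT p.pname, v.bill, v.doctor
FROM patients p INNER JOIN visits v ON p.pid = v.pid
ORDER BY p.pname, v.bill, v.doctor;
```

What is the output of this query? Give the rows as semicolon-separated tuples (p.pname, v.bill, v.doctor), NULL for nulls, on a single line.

(Alice, 145, Eve); (Alice, 200, Raj); (Xin, 145, Eve); (Xin, 200, Raj)

INNER JOIN keeps only pairs where the ON condition holds.
Matching on p.pid = v.pid. A NULL in a compared column never satisfies the condition.
- pid=6: no matching v row, dropped.
- pid=4: no matching v row, dropped.
- pid=4: no matching v row, dropped.
- pid=4: no matching v row, dropped.
- pid=3: 2 matching v row(s), so 2 row(s) emitted.
- pid=3: 2 matching v row(s), so 2 row(s) emitted.
- pid=NULL: no matching v row, dropped.
After projecting and ordering:
p.pname | v.bill | v.doctor
Alice | 145 | Eve
Alice | 200 | Raj
Xin | 145 | Eve
Xin | 200 | Raj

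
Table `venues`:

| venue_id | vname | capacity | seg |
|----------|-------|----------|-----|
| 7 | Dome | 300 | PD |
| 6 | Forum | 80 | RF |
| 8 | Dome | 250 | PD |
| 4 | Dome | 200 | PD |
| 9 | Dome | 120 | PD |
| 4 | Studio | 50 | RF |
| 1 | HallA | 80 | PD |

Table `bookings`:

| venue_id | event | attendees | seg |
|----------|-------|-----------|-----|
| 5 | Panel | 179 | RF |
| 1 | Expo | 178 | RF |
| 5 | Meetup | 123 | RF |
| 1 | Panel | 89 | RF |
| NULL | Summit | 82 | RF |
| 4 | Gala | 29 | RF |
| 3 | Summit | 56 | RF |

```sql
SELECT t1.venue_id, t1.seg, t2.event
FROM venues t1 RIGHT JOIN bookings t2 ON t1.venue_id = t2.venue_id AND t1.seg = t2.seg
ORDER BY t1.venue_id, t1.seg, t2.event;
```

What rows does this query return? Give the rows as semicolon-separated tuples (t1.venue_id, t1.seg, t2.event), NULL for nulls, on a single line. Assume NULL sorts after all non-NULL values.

(4, RF, Gala); (NULL, NULL, Expo); (NULL, NULL, Meetup); (NULL, NULL, Panel); (NULL, NULL, Panel); (NULL, NULL, Summit); (NULL, NULL, Summit)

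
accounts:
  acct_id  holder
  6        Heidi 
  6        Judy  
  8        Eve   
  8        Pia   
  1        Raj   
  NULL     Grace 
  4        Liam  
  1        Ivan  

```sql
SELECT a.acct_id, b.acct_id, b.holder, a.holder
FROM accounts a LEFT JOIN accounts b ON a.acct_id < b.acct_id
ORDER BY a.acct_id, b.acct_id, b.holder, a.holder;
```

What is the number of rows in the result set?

LEFT JOIN keeps every row from `accounts a`; unmatched rows get NULL for `accounts b`'s columns.
Matching on a.acct_id < b.acct_id. A NULL in a compared column never satisfies the condition.
Matched pairs: 18; unmatched a rows kept: 3.
Total: 18 matched + 3 padded = 21 rows.

21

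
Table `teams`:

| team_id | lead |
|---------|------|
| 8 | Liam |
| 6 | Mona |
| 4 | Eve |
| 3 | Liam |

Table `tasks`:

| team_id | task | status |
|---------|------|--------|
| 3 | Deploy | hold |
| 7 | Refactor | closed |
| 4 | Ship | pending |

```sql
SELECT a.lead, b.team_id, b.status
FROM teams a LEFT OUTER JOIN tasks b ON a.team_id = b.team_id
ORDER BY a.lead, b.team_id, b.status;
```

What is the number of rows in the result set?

4

LEFT JOIN keeps every row from `teams`; unmatched rows get NULL for `tasks`'s columns.
Matching on a.team_id = b.team_id.
Matched pairs: 2; unmatched a rows kept: 2.
Total: 2 matched + 2 padded = 4 rows.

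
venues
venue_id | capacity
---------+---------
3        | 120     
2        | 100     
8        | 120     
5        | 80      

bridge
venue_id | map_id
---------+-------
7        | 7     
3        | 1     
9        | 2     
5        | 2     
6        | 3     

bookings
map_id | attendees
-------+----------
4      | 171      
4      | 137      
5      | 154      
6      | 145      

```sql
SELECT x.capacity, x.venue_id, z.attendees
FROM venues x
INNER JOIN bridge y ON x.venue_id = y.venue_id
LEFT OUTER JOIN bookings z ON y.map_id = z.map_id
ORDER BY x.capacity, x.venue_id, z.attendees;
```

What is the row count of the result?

2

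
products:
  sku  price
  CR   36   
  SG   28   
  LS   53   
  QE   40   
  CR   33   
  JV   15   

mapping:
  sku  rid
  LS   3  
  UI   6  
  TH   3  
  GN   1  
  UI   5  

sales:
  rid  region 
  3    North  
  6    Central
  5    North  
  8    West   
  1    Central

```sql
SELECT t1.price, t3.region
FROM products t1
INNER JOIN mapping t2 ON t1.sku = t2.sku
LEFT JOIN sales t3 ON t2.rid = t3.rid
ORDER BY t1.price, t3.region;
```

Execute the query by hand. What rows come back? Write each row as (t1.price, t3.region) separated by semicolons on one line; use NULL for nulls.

(53, North)

Joins associate left-to-right: products INNER JOIN mapping on sku gives 1 intermediate row(s).
Then LEFT JOIN `sales t3` on rid: each of those 1 rows is kept; rows whose t2.rid has no match in t3 get NULL for t3's columns.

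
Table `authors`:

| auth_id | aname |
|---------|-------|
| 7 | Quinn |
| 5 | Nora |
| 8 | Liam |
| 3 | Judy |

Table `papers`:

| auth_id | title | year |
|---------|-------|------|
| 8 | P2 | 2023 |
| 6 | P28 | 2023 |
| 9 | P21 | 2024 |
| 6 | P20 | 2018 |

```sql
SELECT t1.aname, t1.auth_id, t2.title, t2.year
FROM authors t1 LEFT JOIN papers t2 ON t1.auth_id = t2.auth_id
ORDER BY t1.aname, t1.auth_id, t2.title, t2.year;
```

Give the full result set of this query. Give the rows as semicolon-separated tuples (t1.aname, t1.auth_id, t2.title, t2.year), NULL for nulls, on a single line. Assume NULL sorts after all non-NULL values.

LEFT JOIN keeps every row from `authors`; unmatched rows get NULL for `papers`'s columns.
Matching on t1.auth_id = t2.auth_id.
Matched pairs: 1; unmatched t1 rows kept: 3.

(Judy, 3, NULL, NULL); (Liam, 8, P2, 2023); (Nora, 5, NULL, NULL); (Quinn, 7, NULL, NULL)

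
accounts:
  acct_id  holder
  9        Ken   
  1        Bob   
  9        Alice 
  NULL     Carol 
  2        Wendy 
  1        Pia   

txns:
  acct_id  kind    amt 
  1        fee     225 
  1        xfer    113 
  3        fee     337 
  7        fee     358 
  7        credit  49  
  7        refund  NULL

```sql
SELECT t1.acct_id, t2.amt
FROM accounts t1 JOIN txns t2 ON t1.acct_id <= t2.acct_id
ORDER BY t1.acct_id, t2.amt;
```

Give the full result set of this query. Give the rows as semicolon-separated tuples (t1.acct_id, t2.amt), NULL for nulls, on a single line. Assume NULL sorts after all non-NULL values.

(1, 49); (1, 49); (1, 113); (1, 113); (1, 225); (1, 225); (1, 337); (1, 337); (1, 358); (1, 358); (1, NULL); (1, NULL); (2, 49); (2, 337); (2, 358); (2, NULL)

INNER JOIN keeps only pairs where the ON condition holds.
Matching on t1.acct_id <= t2.acct_id. A NULL in a compared column never satisfies the condition.
- acct_id=9: no matching t2 row, dropped.
- acct_id=1: 6 matching t2 row(s), so 6 row(s) emitted.
- acct_id=9: no matching t2 row, dropped.
- acct_id=NULL: no matching t2 row, dropped.
- acct_id=2: 4 matching t2 row(s), so 4 row(s) emitted.
- acct_id=1: 6 matching t2 row(s), so 6 row(s) emitted.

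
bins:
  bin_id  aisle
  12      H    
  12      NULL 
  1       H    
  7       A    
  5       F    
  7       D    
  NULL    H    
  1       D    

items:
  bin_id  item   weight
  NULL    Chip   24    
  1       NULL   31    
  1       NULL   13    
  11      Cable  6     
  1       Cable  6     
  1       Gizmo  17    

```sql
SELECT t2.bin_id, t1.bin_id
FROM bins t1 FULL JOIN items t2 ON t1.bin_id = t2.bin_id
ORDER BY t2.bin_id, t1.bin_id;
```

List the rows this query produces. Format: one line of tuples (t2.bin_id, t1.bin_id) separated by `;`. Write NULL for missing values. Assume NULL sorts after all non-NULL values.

FULL OUTER JOIN keeps every row from both sides; unmatched rows get NULL for the other side's columns.
Matching on t1.bin_id = t2.bin_id. A NULL in a compared column never satisfies the condition.
Matched pairs: 8; unmatched t1 rows kept: 6; unmatched t2 rows kept: 2.

(1, 1); (1, 1); (1, 1); (1, 1); (1, 1); (1, 1); (1, 1); (1, 1); (11, NULL); (NULL, 5); (NULL, 7); (NULL, 7); (NULL, 12); (NULL, 12); (NULL, NULL); (NULL, NULL)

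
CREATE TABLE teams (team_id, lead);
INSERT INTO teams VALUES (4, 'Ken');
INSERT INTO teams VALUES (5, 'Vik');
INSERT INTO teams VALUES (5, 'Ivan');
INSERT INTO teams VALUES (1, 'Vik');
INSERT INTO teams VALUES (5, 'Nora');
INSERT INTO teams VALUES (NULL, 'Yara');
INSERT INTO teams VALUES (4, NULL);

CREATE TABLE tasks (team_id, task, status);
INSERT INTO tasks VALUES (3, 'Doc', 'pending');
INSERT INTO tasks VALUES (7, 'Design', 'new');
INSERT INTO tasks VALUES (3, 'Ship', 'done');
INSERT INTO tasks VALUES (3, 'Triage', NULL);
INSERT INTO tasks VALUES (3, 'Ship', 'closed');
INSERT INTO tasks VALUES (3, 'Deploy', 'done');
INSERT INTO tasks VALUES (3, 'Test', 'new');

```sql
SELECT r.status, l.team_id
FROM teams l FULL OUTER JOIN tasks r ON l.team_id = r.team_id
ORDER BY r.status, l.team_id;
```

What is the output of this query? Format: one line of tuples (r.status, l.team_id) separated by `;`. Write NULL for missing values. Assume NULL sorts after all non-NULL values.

(closed, NULL); (done, NULL); (done, NULL); (new, NULL); (new, NULL); (pending, NULL); (NULL, 1); (NULL, 4); (NULL, 4); (NULL, 5); (NULL, 5); (NULL, 5); (NULL, NULL); (NULL, NULL)

FULL OUTER JOIN keeps every row from both sides; unmatched rows get NULL for the other side's columns.
Matching on l.team_id = r.team_id. A NULL in a compared column never satisfies the condition.
- team_id=4: no r row matches, row kept with r columns NULL.
- team_id=5: no r row matches, row kept with r columns NULL.
- team_id=5: no r row matches, row kept with r columns NULL.
- team_id=1: no r row matches, row kept with r columns NULL.
- team_id=5: no r row matches, row kept with r columns NULL.
- team_id=NULL: no r row matches, row kept with r columns NULL.
- team_id=4: no r row matches, row kept with r columns NULL.
- plus 7 unmatched r row(s), each kept with NULL l columns.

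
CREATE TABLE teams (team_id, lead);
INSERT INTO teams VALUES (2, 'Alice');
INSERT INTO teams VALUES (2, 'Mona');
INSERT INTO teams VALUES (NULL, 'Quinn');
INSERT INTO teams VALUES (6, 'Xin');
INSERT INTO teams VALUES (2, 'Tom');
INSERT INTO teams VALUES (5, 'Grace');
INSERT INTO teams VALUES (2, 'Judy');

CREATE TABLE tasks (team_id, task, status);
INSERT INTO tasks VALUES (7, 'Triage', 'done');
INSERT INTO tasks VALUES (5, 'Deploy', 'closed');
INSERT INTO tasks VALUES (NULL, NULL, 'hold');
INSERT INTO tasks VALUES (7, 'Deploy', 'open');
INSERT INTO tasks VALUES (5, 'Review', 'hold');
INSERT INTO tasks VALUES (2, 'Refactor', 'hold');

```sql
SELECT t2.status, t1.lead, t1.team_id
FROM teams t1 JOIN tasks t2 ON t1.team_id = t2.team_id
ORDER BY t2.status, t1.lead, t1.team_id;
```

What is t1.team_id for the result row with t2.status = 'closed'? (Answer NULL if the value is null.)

INNER JOIN keeps only pairs where the ON condition holds.
Matching on t1.team_id = t2.team_id. A NULL in a compared column never satisfies the condition.
- t1 row (team_id=2): matches 1 t2 row(s) → 1 output row(s).
- t1 row (team_id=2): matches 1 t2 row(s) → 1 output row(s).
- t1 row (team_id=NULL): no match → dropped.
- t1 row (team_id=6): no match → dropped.
- t1 row (team_id=2): matches 1 t2 row(s) → 1 output row(s).
- t1 row (team_id=5): matches 2 t2 row(s) → 2 output row(s).
- t1 row (team_id=2): matches 1 t2 row(s) → 1 output row(s).

5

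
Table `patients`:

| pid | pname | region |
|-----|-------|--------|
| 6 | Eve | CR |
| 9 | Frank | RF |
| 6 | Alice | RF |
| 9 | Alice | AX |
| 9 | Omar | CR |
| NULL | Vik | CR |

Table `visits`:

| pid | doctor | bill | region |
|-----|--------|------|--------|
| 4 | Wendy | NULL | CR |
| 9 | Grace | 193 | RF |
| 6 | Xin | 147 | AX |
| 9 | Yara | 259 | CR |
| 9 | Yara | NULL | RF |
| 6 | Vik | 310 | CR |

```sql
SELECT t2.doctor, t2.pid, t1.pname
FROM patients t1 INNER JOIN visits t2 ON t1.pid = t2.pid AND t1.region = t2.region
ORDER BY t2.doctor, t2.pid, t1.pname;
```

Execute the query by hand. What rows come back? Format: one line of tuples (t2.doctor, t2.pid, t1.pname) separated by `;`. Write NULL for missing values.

INNER JOIN keeps only pairs where the ON condition holds.
Matching on t1.pid = t2.pid AND t1.region = t2.region. A NULL in a compared column never satisfies the condition.
- t1[0] pid=6, region=CR → 1 match(es) in t2 → 1 row(s).
- t1[1] pid=9, region=RF → 2 match(es) in t2 → 2 row(s).
- t1[2] pid=6, region=RF → no match; dropped.
- t1[3] pid=9, region=AX → no match; dropped.
- t1[4] pid=9, region=CR → 1 match(es) in t2 → 1 row(s).
- t1[5] pid=NULL, region=CR → no match; dropped.
After projecting and ordering:
t2.doctor | t2.pid | t1.pname
Grace | 9 | Frank
Vik | 6 | Eve
Yara | 9 | Frank
Yara | 9 | Omar

(Grace, 9, Frank); (Vik, 6, Eve); (Yara, 9, Frank); (Yara, 9, Omar)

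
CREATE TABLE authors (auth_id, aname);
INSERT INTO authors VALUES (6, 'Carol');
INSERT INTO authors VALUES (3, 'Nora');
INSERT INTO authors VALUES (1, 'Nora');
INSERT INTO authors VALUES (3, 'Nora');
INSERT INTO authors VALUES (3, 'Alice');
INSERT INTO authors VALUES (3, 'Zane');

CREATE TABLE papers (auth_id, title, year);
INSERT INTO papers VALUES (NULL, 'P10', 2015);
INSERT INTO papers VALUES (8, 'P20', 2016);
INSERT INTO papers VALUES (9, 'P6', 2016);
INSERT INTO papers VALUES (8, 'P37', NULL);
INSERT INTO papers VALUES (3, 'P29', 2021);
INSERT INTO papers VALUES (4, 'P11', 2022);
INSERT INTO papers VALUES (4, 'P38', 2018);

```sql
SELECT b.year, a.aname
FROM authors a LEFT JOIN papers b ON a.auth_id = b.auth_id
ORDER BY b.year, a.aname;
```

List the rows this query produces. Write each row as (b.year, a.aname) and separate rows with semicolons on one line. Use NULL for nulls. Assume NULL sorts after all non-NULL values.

LEFT JOIN keeps every row from `authors`; unmatched rows get NULL for `papers`'s columns.
Matching on a.auth_id = b.auth_id. A NULL in a compared column never satisfies the condition.
Matched pairs: 4; unmatched a rows kept: 2.

(2021, Alice); (2021, Nora); (2021, Nora); (2021, Zane); (NULL, Carol); (NULL, Nora)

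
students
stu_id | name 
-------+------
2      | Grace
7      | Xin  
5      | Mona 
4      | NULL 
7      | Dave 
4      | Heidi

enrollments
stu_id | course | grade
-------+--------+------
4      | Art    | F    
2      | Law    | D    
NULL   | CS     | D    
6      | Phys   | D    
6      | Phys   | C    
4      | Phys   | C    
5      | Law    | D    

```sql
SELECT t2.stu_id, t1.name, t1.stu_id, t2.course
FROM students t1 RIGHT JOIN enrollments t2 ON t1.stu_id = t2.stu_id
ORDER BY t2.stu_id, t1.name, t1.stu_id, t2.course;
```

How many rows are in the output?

9

RIGHT JOIN keeps every row from `enrollments`; unmatched rows get NULL for `students`'s columns.
Matching on t1.stu_id = t2.stu_id. A NULL in a compared column never satisfies the condition.
- t1 (stu_id=2) pairs with 1 row(s) of t2.
- t1 (stu_id=7) has no partner in t2.
- t1 (stu_id=5) pairs with 1 row(s) of t2.
- t1 (stu_id=4) pairs with 2 row(s) of t2.
- t1 (stu_id=7) has no partner in t2.
- t1 (stu_id=4) pairs with 2 row(s) of t2.
- 3 row(s) from t2 found no t1 partner → padded with NULL.
Total: 6 matched + 3 padded = 9 rows.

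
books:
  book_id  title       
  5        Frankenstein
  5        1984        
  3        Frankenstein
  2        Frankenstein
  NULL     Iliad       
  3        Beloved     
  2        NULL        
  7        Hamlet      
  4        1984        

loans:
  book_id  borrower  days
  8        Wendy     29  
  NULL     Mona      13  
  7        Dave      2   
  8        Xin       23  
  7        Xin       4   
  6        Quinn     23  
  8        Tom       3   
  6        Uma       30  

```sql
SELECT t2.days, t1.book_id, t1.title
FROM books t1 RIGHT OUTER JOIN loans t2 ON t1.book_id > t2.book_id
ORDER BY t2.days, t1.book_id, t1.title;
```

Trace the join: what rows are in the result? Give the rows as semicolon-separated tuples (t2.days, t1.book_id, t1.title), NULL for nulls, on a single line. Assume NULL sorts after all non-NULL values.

RIGHT JOIN keeps every row from `loans`; unmatched rows get NULL for `books`'s columns.
Matching on t1.book_id > t2.book_id. A NULL in a compared column never satisfies the condition.
- t1[0] book_id=5 → no match.
- t1[1] book_id=5 → no match.
- t1[2] book_id=3 → no match.
- t1[3] book_id=2 → no match.
- t1[4] book_id=NULL → no match.
- t1[5] book_id=3 → no match.
- t1[6] book_id=2 → no match.
- t1[7] book_id=7 → 2 match(es) in t2 → 2 row(s).
- t1[8] book_id=4 → no match.
- 6 row(s) from t2 found no t1 partner → padded with NULL.
After projecting and ordering:
t2.days | t1.book_id | t1.title
2 | NULL | NULL
3 | NULL | NULL
4 | NULL | NULL
13 | NULL | NULL
23 | 7 | Hamlet
23 | NULL | NULL
29 | NULL | NULL
30 | 7 | Hamlet

(2, NULL, NULL); (3, NULL, NULL); (4, NULL, NULL); (13, NULL, NULL); (23, 7, Hamlet); (23, NULL, NULL); (29, NULL, NULL); (30, 7, Hamlet)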